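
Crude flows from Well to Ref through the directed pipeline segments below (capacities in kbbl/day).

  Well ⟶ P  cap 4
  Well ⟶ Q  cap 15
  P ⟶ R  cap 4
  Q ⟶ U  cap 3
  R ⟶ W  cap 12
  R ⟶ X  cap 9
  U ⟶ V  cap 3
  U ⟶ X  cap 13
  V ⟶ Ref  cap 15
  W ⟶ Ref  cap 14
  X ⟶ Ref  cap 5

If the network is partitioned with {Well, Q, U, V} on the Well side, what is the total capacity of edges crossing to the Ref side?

Edges leaving {Well, Q, U, V}: Well→P (4), U→X (13), V→Ref (15).
Cut capacity = 4 + 13 + 15 = 32.

32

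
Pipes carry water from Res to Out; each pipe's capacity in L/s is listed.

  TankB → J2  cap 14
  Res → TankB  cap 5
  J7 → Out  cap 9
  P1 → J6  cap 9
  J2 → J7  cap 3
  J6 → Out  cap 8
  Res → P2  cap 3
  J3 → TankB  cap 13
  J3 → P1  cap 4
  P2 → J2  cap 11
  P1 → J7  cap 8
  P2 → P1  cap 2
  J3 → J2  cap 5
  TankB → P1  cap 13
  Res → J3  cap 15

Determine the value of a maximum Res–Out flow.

17

Augment Res→P2→P1→J7→Out: bottleneck 2, flow now 2.
Augment Res→P2→J2→J7→Out: bottleneck 1, flow now 3.
Augment Res→J3→P1→J7→Out: bottleneck 4, flow now 7.
Augment Res→J3→J2→J7→Out: bottleneck 2, flow now 9.
Augment Res→TankB→P1→J6→Out: bottleneck 5, flow now 14.
Augment Res→J3→TankB→P1→J6→Out: bottleneck 3, flow now 17.
No augmenting path remains; maximum flow = 17.
In the residual graph, reachable from Res: {Res, P2, J3, TankB, P1, J2, J7, J6}.
Min-cut edges: J7→Out (9), J6→Out (8); capacity 9 + 8 = 17.
This cut is saturated, so no flow can exceed 17.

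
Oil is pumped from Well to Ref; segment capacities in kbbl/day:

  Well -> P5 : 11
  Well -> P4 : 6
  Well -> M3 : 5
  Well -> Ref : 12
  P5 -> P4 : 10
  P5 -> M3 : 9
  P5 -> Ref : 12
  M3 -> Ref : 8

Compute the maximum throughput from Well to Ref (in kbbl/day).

Augment Well→Ref: bottleneck 12, flow now 12.
Augment Well→P5→Ref: bottleneck 11, flow now 23.
Augment Well→M3→Ref: bottleneck 5, flow now 28.
No augmenting path remains; maximum flow = 28.
In the residual graph, reachable from Well: {Well, P4}.
Min-cut edges: Well→P5 (11), Well→M3 (5), Well→Ref (12); capacity 11 + 5 + 12 = 28.
This cut is saturated, so no flow can exceed 28.

28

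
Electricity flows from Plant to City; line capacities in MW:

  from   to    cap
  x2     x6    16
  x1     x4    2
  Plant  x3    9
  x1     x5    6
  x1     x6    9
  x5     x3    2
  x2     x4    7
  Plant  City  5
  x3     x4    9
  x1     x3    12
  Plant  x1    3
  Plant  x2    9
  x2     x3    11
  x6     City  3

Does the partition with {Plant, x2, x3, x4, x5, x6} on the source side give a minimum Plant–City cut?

No — its capacity is 11, but the minimum cut has capacity 8.

Given cut capacity: 3 + 5 + 3 = 11.
Augment Plant→City: bottleneck 5, flow now 5.
Augment Plant→x1→x6→City: bottleneck 3, flow now 8.
No augmenting path remains; maximum flow = 8.
In the residual graph, reachable from Plant: {Plant, x1, x2, x3, x4, x5, x6}.
Min-cut edges: Plant→City (5), x6→City (3); capacity 5 + 3 = 8.
Cut capacity 11 exceeds the max flow 8, so it is not minimum.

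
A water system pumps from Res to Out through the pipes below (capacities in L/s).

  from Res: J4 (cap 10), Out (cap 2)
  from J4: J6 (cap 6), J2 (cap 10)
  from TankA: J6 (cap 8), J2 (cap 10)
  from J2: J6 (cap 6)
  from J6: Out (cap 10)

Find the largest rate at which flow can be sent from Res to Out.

Augment Res→Out: bottleneck 2, flow now 2.
Augment Res→J4→J6→Out: bottleneck 6, flow now 8.
Augment Res→J4→J2→J6→Out: bottleneck 4, flow now 12.
No augmenting path remains; maximum flow = 12.
In the residual graph, reachable from Res: {Res}.
Min-cut edges: Res→J4 (10), Res→Out (2); capacity 10 + 2 = 12.
This cut is saturated, so no flow can exceed 12.

12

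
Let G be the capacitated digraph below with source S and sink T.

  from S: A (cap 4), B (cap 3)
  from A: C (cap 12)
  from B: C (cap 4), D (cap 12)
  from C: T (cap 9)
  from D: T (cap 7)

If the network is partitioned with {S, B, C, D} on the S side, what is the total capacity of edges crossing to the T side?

Edges leaving {S, B, C, D}: S→A (4), C→T (9), D→T (7).
Cut capacity = 4 + 9 + 7 = 20.

20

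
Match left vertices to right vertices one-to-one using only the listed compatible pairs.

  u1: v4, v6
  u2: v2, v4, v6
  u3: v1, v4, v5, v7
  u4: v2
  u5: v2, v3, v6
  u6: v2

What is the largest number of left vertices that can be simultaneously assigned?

Unit-capacity flow: source→left, listed edges, right→sink; max matching = max flow.
Augmenting path u1→v4 (+1); matched 1.
Augmenting path u2→v2 (+1); matched 2.
Augmenting path u3→v1 (+1); matched 3.
Augmenting path u5→v3 (+1); matched 4.
Augmenting path u4→v2→u2→v6 (+1); matched 5.
No augmenting path remains; maximum matching = 5.
König certificate: {u1, u2, u3, u5, v2} is a vertex cover of size 5 (every listed pair touches it), so no matching can be larger.

5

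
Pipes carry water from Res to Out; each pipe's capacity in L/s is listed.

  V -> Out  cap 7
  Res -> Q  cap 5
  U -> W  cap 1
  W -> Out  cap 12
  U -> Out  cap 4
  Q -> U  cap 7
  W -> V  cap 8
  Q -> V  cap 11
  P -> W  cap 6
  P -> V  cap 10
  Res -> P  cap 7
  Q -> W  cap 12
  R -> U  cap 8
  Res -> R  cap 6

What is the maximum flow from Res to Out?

17

Augment Res→P→V→Out: bottleneck 7, flow now 7.
Augment Res→Q→U→Out: bottleneck 4, flow now 11.
Augment Res→Q→W→Out: bottleneck 1, flow now 12.
Augment Res→R→U→W→Out: bottleneck 1, flow now 13.
Augment Res→R→U→Q→W→Out: bottleneck 4, flow now 17. (uses reverse residual edge)
No augmenting path remains; maximum flow = 17.
In the residual graph, reachable from Res: {Res, R, U}.
Min-cut edges: Res→P (7), Res→Q (5), U→W (1), U→Out (4); capacity 7 + 5 + 1 + 4 = 17.
This cut is saturated, so no flow can exceed 17.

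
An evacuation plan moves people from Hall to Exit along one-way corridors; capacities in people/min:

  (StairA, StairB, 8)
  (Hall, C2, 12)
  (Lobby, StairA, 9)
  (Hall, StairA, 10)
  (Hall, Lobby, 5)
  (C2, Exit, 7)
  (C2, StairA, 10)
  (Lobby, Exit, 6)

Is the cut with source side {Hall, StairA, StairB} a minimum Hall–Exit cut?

No — its capacity is 17, but the minimum cut has capacity 12.

Given cut capacity: 5 + 12 = 17.
Augment Hall→Lobby→Exit: bottleneck 5, flow now 5.
Augment Hall→C2→Exit: bottleneck 7, flow now 12.
No augmenting path remains; maximum flow = 12.
In the residual graph, reachable from Hall: {Hall, C2, StairA, StairB}.
Min-cut edges: Hall→Lobby (5), C2→Exit (7); capacity 5 + 7 = 12.
Cut capacity 17 exceeds the max flow 12, so it is not minimum.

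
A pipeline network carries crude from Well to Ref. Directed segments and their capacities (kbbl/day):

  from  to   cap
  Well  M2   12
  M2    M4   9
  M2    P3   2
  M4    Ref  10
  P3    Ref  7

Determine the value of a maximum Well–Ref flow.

11

Augment Well→M2→M4→Ref: bottleneck 9, flow now 9.
Augment Well→M2→P3→Ref: bottleneck 2, flow now 11.
No augmenting path remains; maximum flow = 11.
In the residual graph, reachable from Well: {Well, M2}.
Min-cut edges: M2→M4 (9), M2→P3 (2); capacity 9 + 2 = 11.
This cut is saturated, so no flow can exceed 11.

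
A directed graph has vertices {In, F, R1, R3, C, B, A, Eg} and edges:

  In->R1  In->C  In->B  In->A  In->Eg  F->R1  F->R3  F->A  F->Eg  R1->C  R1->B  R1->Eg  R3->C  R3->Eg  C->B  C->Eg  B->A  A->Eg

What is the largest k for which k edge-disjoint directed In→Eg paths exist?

4

Assign every edge capacity 1; by Menger, the answer equals the max flow.
Path In→Eg (+1); total 1.
Path In→R1→Eg (+1); total 2.
Path In→C→Eg (+1); total 3.
Path In→A→Eg (+1); total 4.
No residual In→Eg path; max flow = 4.
Certifying cut of size 4: {A→Eg, In→C, In→Eg, In→R1}.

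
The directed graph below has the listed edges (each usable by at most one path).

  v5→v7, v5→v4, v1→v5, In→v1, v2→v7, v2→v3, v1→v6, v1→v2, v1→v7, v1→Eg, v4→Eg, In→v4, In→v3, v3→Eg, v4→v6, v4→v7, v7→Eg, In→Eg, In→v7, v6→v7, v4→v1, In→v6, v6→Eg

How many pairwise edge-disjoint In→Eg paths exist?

6

Assign every edge capacity 1; by Menger, the answer equals the max flow.
Path In→Eg (+1); total 1.
Path In→v1→Eg (+1); total 2.
Path In→v3→Eg (+1); total 3.
Path In→v4→Eg (+1); total 4.
Path In→v6→Eg (+1); total 5.
Path In→v7→Eg (+1); total 6.
No residual In→Eg path; max flow = 6.
Certifying cut of size 6: {In→Eg, In→v1, In→v3, In→v4, In→v6, In→v7}.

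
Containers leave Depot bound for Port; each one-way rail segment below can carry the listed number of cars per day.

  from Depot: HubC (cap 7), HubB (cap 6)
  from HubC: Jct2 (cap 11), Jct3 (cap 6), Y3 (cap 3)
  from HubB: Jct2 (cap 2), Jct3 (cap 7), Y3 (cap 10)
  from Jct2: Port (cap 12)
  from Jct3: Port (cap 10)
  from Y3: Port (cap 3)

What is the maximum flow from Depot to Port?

13

Augment Depot→HubC→Jct2→Port: bottleneck 7, flow now 7.
Augment Depot→HubB→Jct2→Port: bottleneck 2, flow now 9.
Augment Depot→HubB→Jct3→Port: bottleneck 4, flow now 13.
No augmenting path remains; maximum flow = 13.
In the residual graph, reachable from Depot: {Depot}.
Min-cut edges: Depot→HubC (7), Depot→HubB (6); capacity 7 + 6 = 13.
This cut is saturated, so no flow can exceed 13.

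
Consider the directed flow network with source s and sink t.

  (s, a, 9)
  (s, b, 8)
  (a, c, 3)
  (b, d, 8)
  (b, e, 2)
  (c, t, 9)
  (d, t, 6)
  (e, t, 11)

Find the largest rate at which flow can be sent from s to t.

11

Augment s→a→c→t: bottleneck 3, flow now 3.
Augment s→b→d→t: bottleneck 6, flow now 9.
Augment s→b→e→t: bottleneck 2, flow now 11.
No augmenting path remains; maximum flow = 11.
In the residual graph, reachable from s: {s, a}.
Min-cut edges: s→b (8), a→c (3); capacity 8 + 3 = 11.
This cut is saturated, so no flow can exceed 11.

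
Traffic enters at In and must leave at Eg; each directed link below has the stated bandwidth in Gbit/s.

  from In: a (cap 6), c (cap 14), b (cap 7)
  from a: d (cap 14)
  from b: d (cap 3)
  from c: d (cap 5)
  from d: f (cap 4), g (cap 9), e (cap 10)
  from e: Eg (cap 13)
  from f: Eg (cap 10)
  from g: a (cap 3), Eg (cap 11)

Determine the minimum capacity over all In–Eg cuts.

Augment In→a→d→e→Eg: bottleneck 6, flow now 6.
Augment In→b→d→e→Eg: bottleneck 3, flow now 9.
Augment In→c→d→e→Eg: bottleneck 1, flow now 10.
Augment In→c→d→f→Eg: bottleneck 4, flow now 14.
No augmenting path remains; maximum flow = 14.
By max-flow min-cut, the minimum cut capacity equals the max flow.
In the residual graph, reachable from In: {In, b, c}.
Min-cut edges: In→a (6), b→d (3), c→d (5); capacity 6 + 3 + 5 = 14.

14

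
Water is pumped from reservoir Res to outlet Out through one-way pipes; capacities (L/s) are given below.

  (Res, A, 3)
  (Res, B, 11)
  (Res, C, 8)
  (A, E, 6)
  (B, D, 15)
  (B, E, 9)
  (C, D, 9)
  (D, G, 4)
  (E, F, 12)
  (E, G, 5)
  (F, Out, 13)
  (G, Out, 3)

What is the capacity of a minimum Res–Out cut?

Augment Res→A→E→F→Out: bottleneck 3, flow now 3.
Augment Res→B→D→G→Out: bottleneck 3, flow now 6.
Augment Res→B→E→F→Out: bottleneck 8, flow now 14.
Augment Res→C→D→B→E→F→Out: bottleneck 1, flow now 15. (uses reverse residual edge)
No augmenting path remains; maximum flow = 15.
By max-flow min-cut, the minimum cut capacity equals the max flow.
In the residual graph, reachable from Res: {Res, B, C, D, G}.
Min-cut edges: Res→A (3), B→E (9), G→Out (3); capacity 3 + 9 + 3 = 15.

15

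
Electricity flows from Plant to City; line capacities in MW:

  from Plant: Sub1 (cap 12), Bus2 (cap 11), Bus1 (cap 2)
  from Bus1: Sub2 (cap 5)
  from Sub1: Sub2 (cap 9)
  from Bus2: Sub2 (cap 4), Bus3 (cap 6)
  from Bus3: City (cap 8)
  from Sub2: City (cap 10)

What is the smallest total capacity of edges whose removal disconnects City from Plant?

Augment Plant→Bus1→Sub2→City: bottleneck 2, flow now 2.
Augment Plant→Sub1→Sub2→City: bottleneck 8, flow now 10.
Augment Plant→Bus2→Bus3→City: bottleneck 6, flow now 16.
No augmenting path remains; maximum flow = 16.
By max-flow min-cut, the minimum cut capacity equals the max flow.
In the residual graph, reachable from Plant: {Plant, Bus1, Sub1, Bus2, Sub2}.
Min-cut edges: Bus2→Bus3 (6), Sub2→City (10); capacity 6 + 10 = 16.

16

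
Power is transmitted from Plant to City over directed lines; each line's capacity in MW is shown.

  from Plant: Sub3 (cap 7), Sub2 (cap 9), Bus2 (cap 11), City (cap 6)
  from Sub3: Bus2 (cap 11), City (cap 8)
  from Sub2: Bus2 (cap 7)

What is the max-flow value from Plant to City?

Augment Plant→City: bottleneck 6, flow now 6.
Augment Plant→Sub3→City: bottleneck 7, flow now 13.
No augmenting path remains; maximum flow = 13.
In the residual graph, reachable from Plant: {Plant, Sub2, Bus2}.
Min-cut edges: Plant→Sub3 (7), Plant→City (6); capacity 7 + 6 = 13.
This cut is saturated, so no flow can exceed 13.

13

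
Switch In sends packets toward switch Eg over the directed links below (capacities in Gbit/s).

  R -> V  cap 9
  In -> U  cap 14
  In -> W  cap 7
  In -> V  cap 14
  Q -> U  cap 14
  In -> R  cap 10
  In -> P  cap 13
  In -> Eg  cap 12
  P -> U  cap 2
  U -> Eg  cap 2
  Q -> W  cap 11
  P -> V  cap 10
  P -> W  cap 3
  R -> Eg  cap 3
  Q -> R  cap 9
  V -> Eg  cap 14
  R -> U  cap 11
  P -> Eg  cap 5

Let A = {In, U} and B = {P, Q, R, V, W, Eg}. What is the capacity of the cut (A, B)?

58

Edges leaving {In, U}: In→P (13), In→R (10), In→V (14), In→W (7), In→Eg (12), U→Eg (2).
Cut capacity = 13 + 10 + 14 + 7 + 12 + 2 = 58.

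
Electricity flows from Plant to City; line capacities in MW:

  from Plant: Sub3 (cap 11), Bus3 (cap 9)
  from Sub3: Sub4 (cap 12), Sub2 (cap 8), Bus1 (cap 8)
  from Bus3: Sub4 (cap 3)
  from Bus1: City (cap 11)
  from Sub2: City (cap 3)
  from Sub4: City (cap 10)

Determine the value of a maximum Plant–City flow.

Augment Plant→Sub3→Bus1→City: bottleneck 8, flow now 8.
Augment Plant→Sub3→Sub2→City: bottleneck 3, flow now 11.
Augment Plant→Bus3→Sub4→City: bottleneck 3, flow now 14.
No augmenting path remains; maximum flow = 14.
In the residual graph, reachable from Plant: {Plant, Bus3}.
Min-cut edges: Plant→Sub3 (11), Bus3→Sub4 (3); capacity 11 + 3 = 14.
This cut is saturated, so no flow can exceed 14.

14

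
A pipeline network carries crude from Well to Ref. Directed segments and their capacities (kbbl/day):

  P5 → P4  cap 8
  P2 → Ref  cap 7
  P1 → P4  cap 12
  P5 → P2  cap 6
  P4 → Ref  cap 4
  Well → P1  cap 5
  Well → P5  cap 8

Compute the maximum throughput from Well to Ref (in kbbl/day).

Augment Well→P5→P4→Ref: bottleneck 4, flow now 4.
Augment Well→P5→P2→Ref: bottleneck 4, flow now 8.
Augment Well→P1→P4→P5→P2→Ref: bottleneck 2, flow now 10. (uses reverse residual edge)
No augmenting path remains; maximum flow = 10.
In the residual graph, reachable from Well: {Well, P5, P1, P4}.
Min-cut edges: P5→P2 (6), P4→Ref (4); capacity 6 + 4 = 10.
This cut is saturated, so no flow can exceed 10.

10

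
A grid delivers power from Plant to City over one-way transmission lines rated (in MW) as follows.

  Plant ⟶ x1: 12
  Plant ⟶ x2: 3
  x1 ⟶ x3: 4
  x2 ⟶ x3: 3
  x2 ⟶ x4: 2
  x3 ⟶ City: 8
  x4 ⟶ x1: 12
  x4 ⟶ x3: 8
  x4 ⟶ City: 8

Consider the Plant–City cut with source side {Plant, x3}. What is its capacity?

Edges leaving {Plant, x3}: Plant→x1 (12), Plant→x2 (3), x3→City (8).
Cut capacity = 12 + 3 + 8 = 23.

23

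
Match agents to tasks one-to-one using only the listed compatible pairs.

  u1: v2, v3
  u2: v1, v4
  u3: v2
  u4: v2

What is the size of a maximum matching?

Unit-capacity flow: source→left, listed edges, right→sink; max matching = max flow.
Augmenting path u1→v2 (+1); matched 1.
Augmenting path u2→v1 (+1); matched 2.
Augmenting path u3→v2→u1→v3 (+1); matched 3.
No augmenting path remains; maximum matching = 3.
König certificate: {u1, u2, v2} is a vertex cover of size 3 (every listed pair touches it), so no matching can be larger.

3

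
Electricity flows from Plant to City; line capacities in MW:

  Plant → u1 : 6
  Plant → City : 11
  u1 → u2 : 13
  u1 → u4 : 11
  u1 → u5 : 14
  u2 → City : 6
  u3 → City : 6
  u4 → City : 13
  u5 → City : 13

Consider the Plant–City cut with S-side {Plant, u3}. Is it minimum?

No — its capacity is 23, but the minimum cut has capacity 17.

Given cut capacity: 6 + 11 + 6 = 23.
Augment Plant→City: bottleneck 11, flow now 11.
Augment Plant→u1→u2→City: bottleneck 6, flow now 17.
No augmenting path remains; maximum flow = 17.
In the residual graph, reachable from Plant: {Plant}.
Min-cut edges: Plant→u1 (6), Plant→City (11); capacity 6 + 11 = 17.
Cut capacity 23 exceeds the max flow 17, so it is not minimum.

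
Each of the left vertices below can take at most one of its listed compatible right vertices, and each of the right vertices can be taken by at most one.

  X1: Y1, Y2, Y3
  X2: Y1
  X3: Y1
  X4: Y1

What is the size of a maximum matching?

Unit-capacity flow: source→left, listed edges, right→sink; max matching = max flow.
Augmenting path X1→Y1 (+1); matched 1.
Augmenting path X2→Y1→X1→Y2 (+1); matched 2.
No augmenting path remains; maximum matching = 2.
König certificate: {X1, Y1} is a vertex cover of size 2 (every listed pair touches it), so no matching can be larger.

2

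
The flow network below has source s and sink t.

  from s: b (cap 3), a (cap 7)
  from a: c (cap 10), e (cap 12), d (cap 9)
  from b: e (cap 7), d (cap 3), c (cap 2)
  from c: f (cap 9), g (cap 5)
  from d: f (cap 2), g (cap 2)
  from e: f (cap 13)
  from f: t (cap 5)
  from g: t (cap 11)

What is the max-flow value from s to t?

10

Augment s→a→c→f→t: bottleneck 5, flow now 5.
Augment s→a→c→g→t: bottleneck 2, flow now 7.
Augment s→b→c→g→t: bottleneck 2, flow now 9.
Augment s→b→d→g→t: bottleneck 1, flow now 10.
No augmenting path remains; maximum flow = 10.
In the residual graph, reachable from s: {s}.
Min-cut edges: s→a (7), s→b (3); capacity 7 + 3 = 10.
This cut is saturated, so no flow can exceed 10.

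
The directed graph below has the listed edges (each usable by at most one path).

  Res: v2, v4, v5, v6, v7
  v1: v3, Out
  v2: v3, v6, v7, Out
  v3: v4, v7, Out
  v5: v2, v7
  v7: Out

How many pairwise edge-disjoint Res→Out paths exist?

Assign every edge capacity 1; by Menger, the answer equals the max flow.
Path Res→v2→Out (+1); total 1.
Path Res→v7→Out (+1); total 2.
Path Res→v5→v2→v3→Out (+1); total 3.
No residual Res→Out path; max flow = 3.
Certifying cut of size 3: {Res→v2, Res→v5, Res→v7}.

3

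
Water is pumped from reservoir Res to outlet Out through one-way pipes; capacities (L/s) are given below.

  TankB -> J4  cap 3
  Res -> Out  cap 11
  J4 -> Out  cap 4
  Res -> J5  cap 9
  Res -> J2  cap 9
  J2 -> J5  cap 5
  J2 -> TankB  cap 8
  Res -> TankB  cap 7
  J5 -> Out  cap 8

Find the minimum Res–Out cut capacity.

22

Augment Res→Out: bottleneck 11, flow now 11.
Augment Res→J5→Out: bottleneck 8, flow now 19.
Augment Res→TankB→J4→Out: bottleneck 3, flow now 22.
No augmenting path remains; maximum flow = 22.
By max-flow min-cut, the minimum cut capacity equals the max flow.
In the residual graph, reachable from Res: {Res, J2, J5, TankB}.
Min-cut edges: Res→Out (11), J5→Out (8), TankB→J4 (3); capacity 11 + 8 + 3 = 22.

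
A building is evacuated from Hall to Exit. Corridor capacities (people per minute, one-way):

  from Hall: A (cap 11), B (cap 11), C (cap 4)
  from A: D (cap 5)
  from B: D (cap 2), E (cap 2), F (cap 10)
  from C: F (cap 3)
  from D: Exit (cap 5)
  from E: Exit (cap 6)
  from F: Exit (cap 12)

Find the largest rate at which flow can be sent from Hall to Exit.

Augment Hall→A→D→Exit: bottleneck 5, flow now 5.
Augment Hall→B→E→Exit: bottleneck 2, flow now 7.
Augment Hall→B→F→Exit: bottleneck 9, flow now 16.
Augment Hall→C→F→Exit: bottleneck 3, flow now 19.
No augmenting path remains; maximum flow = 19.
In the residual graph, reachable from Hall: {Hall, A, C}.
Min-cut edges: Hall→B (11), A→D (5), C→F (3); capacity 11 + 5 + 3 = 19.
This cut is saturated, so no flow can exceed 19.

19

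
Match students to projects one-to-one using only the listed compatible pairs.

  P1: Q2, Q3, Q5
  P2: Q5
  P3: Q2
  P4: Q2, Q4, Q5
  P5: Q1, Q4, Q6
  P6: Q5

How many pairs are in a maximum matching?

5

Unit-capacity flow: source→left, listed edges, right→sink; max matching = max flow.
Augmenting path P1→Q2 (+1); matched 1.
Augmenting path P2→Q5 (+1); matched 2.
Augmenting path P4→Q4 (+1); matched 3.
Augmenting path P5→Q1 (+1); matched 4.
Augmenting path P3→Q2→P1→Q3 (+1); matched 5.
No augmenting path remains; maximum matching = 5.
König certificate: {P1, P3, P4, P5, Q5} is a vertex cover of size 5 (every listed pair touches it), so no matching can be larger.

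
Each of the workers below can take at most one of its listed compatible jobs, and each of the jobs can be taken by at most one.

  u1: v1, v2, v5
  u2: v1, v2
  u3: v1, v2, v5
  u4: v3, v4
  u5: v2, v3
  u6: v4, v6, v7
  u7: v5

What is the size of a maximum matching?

6

Unit-capacity flow: source→left, listed edges, right→sink; max matching = max flow.
Augmenting path u1→v1 (+1); matched 1.
Augmenting path u2→v2 (+1); matched 2.
Augmenting path u3→v5 (+1); matched 3.
Augmenting path u4→v3 (+1); matched 4.
Augmenting path u6→v4 (+1); matched 5.
Augmenting path u5→v3→u4→v4→u6→v6 (+1); matched 6.
No augmenting path remains; maximum matching = 6.
König certificate: {u4, u5, u6, v1, v2, v5} is a vertex cover of size 6 (every listed pair touches it), so no matching can be larger.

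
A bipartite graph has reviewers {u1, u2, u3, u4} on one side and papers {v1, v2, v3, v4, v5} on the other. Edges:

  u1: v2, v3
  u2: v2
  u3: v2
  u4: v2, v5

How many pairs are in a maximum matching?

3

Unit-capacity flow: source→left, listed edges, right→sink; max matching = max flow.
Augmenting path u1→v2 (+1); matched 1.
Augmenting path u4→v5 (+1); matched 2.
Augmenting path u2→v2→u1→v3 (+1); matched 3.
No augmenting path remains; maximum matching = 3.
König certificate: {u1, u4, v2} is a vertex cover of size 3 (every listed pair touches it), so no matching can be larger.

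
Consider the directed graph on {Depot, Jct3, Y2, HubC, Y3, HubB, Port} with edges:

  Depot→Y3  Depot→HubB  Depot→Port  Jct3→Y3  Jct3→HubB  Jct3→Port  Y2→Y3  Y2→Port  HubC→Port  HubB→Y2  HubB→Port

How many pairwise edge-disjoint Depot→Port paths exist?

2

Assign every edge capacity 1; by Menger, the answer equals the max flow.
Path Depot→Port (+1); total 1.
Path Depot→HubB→Port (+1); total 2.
No residual Depot→Port path; max flow = 2.
Certifying cut of size 2: {Depot→HubB, Depot→Port}.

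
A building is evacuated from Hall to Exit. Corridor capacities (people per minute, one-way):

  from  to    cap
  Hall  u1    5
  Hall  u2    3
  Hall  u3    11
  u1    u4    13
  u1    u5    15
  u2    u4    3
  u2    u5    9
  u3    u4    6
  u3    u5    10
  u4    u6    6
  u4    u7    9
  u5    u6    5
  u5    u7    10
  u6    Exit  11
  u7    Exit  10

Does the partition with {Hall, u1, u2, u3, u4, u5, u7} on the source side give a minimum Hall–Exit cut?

Given cut capacity: 6 + 5 + 10 = 21.
Augment Hall→u1→u4→u6→Exit: bottleneck 5, flow now 5.
Augment Hall→u2→u4→u6→Exit: bottleneck 1, flow now 6.
Augment Hall→u2→u4→u7→Exit: bottleneck 2, flow now 8.
Augment Hall→u3→u4→u7→Exit: bottleneck 6, flow now 14.
Augment Hall→u3→u5→u6→Exit: bottleneck 5, flow now 19.
No augmenting path remains; maximum flow = 19.
In the residual graph, reachable from Hall: {Hall}.
Min-cut edges: Hall→u1 (5), Hall→u2 (3), Hall→u3 (11); capacity 5 + 3 + 11 = 19.
Cut capacity 21 exceeds the max flow 19, so it is not minimum.

No — its capacity is 21, but the minimum cut has capacity 19.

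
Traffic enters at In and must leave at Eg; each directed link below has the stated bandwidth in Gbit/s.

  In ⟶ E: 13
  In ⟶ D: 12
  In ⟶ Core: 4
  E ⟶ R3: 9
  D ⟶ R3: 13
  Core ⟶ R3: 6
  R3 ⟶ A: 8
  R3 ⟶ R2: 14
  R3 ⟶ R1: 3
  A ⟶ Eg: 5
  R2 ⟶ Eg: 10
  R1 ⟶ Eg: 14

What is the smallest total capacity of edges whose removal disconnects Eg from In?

Augment In→E→R3→A→Eg: bottleneck 5, flow now 5.
Augment In→E→R3→R2→Eg: bottleneck 4, flow now 9.
Augment In→D→R3→R2→Eg: bottleneck 6, flow now 15.
Augment In→D→R3→R1→Eg: bottleneck 3, flow now 18.
No augmenting path remains; maximum flow = 18.
By max-flow min-cut, the minimum cut capacity equals the max flow.
In the residual graph, reachable from In: {In, E, D, Core, R3, A, R2}.
Min-cut edges: R3→R1 (3), A→Eg (5), R2→Eg (10); capacity 3 + 5 + 10 = 18.

18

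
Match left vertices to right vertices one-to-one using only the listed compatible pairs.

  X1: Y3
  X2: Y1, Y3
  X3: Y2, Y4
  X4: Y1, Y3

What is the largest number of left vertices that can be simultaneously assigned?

Unit-capacity flow: source→left, listed edges, right→sink; max matching = max flow.
Augmenting path X1→Y3 (+1); matched 1.
Augmenting path X2→Y1 (+1); matched 2.
Augmenting path X3→Y2 (+1); matched 3.
No augmenting path remains; maximum matching = 3.
König certificate: {X3, Y1, Y3} is a vertex cover of size 3 (every listed pair touches it), so no matching can be larger.

3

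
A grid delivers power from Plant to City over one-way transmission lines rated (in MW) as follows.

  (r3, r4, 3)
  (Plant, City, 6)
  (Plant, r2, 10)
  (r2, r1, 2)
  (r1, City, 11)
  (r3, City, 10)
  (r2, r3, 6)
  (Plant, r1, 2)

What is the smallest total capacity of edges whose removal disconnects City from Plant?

Augment Plant→City: bottleneck 6, flow now 6.
Augment Plant→r1→City: bottleneck 2, flow now 8.
Augment Plant→r2→r1→City: bottleneck 2, flow now 10.
Augment Plant→r2→r3→City: bottleneck 6, flow now 16.
No augmenting path remains; maximum flow = 16.
By max-flow min-cut, the minimum cut capacity equals the max flow.
In the residual graph, reachable from Plant: {Plant, r2}.
Min-cut edges: Plant→r1 (2), Plant→City (6), r2→r1 (2), r2→r3 (6); capacity 2 + 6 + 2 + 6 = 16.

16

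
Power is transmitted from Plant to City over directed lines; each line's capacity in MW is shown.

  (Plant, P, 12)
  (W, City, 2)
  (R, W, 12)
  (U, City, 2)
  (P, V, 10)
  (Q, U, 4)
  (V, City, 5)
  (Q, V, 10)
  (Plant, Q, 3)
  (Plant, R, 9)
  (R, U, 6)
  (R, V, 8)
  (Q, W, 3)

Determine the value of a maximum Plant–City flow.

9

Augment Plant→P→V→City: bottleneck 5, flow now 5.
Augment Plant→Q→U→City: bottleneck 2, flow now 7.
Augment Plant→Q→W→City: bottleneck 1, flow now 8.
Augment Plant→R→W→City: bottleneck 1, flow now 9.
No augmenting path remains; maximum flow = 9.
In the residual graph, reachable from Plant: {Plant, P, Q, R, U, V, W}.
Min-cut edges: U→City (2), V→City (5), W→City (2); capacity 2 + 5 + 2 = 9.
This cut is saturated, so no flow can exceed 9.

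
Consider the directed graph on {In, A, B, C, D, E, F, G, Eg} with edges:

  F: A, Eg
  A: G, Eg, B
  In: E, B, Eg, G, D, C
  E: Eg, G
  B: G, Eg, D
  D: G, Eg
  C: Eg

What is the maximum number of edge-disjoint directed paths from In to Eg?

5

Assign every edge capacity 1; by Menger, the answer equals the max flow.
Path In→Eg (+1); total 1.
Path In→B→Eg (+1); total 2.
Path In→C→Eg (+1); total 3.
Path In→D→Eg (+1); total 4.
Path In→E→Eg (+1); total 5.
No residual In→Eg path; max flow = 5.
Certifying cut of size 5: {In→B, In→C, In→D, In→E, In→Eg}.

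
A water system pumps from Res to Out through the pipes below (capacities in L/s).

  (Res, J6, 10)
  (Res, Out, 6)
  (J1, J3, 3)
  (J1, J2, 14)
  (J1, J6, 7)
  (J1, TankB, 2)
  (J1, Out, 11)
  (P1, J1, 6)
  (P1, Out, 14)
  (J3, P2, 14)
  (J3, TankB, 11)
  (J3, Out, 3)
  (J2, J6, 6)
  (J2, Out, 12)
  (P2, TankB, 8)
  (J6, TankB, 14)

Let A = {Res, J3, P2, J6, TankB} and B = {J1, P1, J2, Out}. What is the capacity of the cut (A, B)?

9

Edges leaving {Res, J3, P2, J6, TankB}: Res→Out (6), J3→Out (3).
Cut capacity = 6 + 3 = 9.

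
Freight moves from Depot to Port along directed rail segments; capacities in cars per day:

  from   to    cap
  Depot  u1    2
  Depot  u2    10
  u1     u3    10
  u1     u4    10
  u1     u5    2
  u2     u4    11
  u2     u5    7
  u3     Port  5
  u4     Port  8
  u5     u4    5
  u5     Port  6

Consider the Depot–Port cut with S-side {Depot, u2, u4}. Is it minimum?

Given cut capacity: 2 + 7 + 8 = 17.
Augment Depot→u1→u3→Port: bottleneck 2, flow now 2.
Augment Depot→u2→u4→Port: bottleneck 8, flow now 10.
Augment Depot→u2→u5→Port: bottleneck 2, flow now 12.
No augmenting path remains; maximum flow = 12.
In the residual graph, reachable from Depot: {Depot}.
Min-cut edges: Depot→u1 (2), Depot→u2 (10); capacity 2 + 10 = 12.
Cut capacity 17 exceeds the max flow 12, so it is not minimum.

No — its capacity is 17, but the minimum cut has capacity 12.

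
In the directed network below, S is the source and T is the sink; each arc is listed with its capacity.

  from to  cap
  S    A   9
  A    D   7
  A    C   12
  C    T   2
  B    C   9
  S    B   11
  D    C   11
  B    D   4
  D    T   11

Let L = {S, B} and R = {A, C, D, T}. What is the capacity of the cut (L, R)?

Edges leaving {S, B}: S→A (9), B→C (9), B→D (4).
Cut capacity = 9 + 9 + 4 = 22.

22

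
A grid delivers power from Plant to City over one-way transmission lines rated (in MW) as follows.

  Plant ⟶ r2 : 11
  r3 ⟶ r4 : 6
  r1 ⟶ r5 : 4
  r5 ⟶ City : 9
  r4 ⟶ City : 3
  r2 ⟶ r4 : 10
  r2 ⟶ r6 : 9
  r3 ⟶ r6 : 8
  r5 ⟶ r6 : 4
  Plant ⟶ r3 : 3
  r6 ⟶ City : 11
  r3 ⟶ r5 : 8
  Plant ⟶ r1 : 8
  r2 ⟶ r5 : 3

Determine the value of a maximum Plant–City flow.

18

Augment Plant→r1→r5→City: bottleneck 4, flow now 4.
Augment Plant→r2→r4→City: bottleneck 3, flow now 7.
Augment Plant→r2→r5→City: bottleneck 3, flow now 10.
Augment Plant→r2→r6→City: bottleneck 5, flow now 15.
Augment Plant→r3→r5→City: bottleneck 2, flow now 17.
Augment Plant→r3→r6→City: bottleneck 1, flow now 18.
No augmenting path remains; maximum flow = 18.
In the residual graph, reachable from Plant: {Plant, r1}.
Min-cut edges: Plant→r2 (11), Plant→r3 (3), r1→r5 (4); capacity 11 + 3 + 4 = 18.
This cut is saturated, so no flow can exceed 18.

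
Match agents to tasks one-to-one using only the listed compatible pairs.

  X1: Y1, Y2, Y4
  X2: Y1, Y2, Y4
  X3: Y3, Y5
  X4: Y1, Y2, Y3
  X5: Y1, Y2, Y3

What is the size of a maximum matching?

Unit-capacity flow: source→left, listed edges, right→sink; max matching = max flow.
Augmenting path X1→Y1 (+1); matched 1.
Augmenting path X2→Y2 (+1); matched 2.
Augmenting path X3→Y3 (+1); matched 3.
Augmenting path X4→Y1→X1→Y4 (+1); matched 4.
Augmenting path X5→Y3→X3→Y5 (+1); matched 5.
No augmenting path remains; maximum matching = 5.
König certificate: {X1, X2, X3, X4, X5} is a vertex cover of size 5 (every listed pair touches it), so no matching can be larger.

5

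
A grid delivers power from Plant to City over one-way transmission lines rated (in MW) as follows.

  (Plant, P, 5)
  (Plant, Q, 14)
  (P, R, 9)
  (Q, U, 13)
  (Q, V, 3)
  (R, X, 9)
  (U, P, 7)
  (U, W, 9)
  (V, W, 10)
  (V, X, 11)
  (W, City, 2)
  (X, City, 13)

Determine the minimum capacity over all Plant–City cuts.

Augment Plant→P→R→X→City: bottleneck 5, flow now 5.
Augment Plant→Q→U→W→City: bottleneck 2, flow now 7.
Augment Plant→Q→V→X→City: bottleneck 3, flow now 10.
Augment Plant→Q→U→P→R→X→City: bottleneck 4, flow now 14.
No augmenting path remains; maximum flow = 14.
By max-flow min-cut, the minimum cut capacity equals the max flow.
In the residual graph, reachable from Plant: {Plant, P, Q, U, W}.
Min-cut edges: P→R (9), Q→V (3), W→City (2); capacity 9 + 3 + 2 = 14.

14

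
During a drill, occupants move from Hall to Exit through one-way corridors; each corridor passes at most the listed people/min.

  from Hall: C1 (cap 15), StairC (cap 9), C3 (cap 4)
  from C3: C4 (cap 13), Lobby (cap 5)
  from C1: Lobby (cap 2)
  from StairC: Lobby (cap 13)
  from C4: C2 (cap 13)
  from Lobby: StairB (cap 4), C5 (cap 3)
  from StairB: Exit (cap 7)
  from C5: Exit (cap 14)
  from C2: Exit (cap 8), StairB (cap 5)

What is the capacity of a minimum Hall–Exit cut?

Augment Hall→C3→C4→C2→Exit: bottleneck 4, flow now 4.
Augment Hall→C1→Lobby→StairB→Exit: bottleneck 2, flow now 6.
Augment Hall→StairC→Lobby→StairB→Exit: bottleneck 2, flow now 8.
Augment Hall→StairC→Lobby→C5→Exit: bottleneck 3, flow now 11.
No augmenting path remains; maximum flow = 11.
By max-flow min-cut, the minimum cut capacity equals the max flow.
In the residual graph, reachable from Hall: {Hall, C1, StairC, Lobby}.
Min-cut edges: Hall→C3 (4), Lobby→StairB (4), Lobby→C5 (3); capacity 4 + 4 + 3 = 11.

11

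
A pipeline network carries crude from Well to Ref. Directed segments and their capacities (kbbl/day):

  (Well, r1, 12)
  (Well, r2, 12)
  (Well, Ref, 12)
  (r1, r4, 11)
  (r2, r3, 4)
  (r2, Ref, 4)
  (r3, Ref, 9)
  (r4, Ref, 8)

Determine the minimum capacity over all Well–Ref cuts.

28

Augment Well→Ref: bottleneck 12, flow now 12.
Augment Well→r2→Ref: bottleneck 4, flow now 16.
Augment Well→r1→r4→Ref: bottleneck 8, flow now 24.
Augment Well→r2→r3→Ref: bottleneck 4, flow now 28.
No augmenting path remains; maximum flow = 28.
By max-flow min-cut, the minimum cut capacity equals the max flow.
In the residual graph, reachable from Well: {Well, r1, r2, r4}.
Min-cut edges: Well→Ref (12), r2→r3 (4), r2→Ref (4), r4→Ref (8); capacity 12 + 4 + 4 + 8 = 28.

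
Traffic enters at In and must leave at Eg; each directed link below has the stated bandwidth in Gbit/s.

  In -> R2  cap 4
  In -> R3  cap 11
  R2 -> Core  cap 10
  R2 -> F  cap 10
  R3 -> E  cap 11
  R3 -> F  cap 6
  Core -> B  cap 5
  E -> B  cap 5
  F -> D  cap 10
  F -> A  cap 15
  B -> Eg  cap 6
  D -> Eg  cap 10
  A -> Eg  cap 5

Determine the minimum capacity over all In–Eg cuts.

Augment In→R2→Core→B→Eg: bottleneck 4, flow now 4.
Augment In→R3→E→B→Eg: bottleneck 2, flow now 6.
Augment In→R3→F→D→Eg: bottleneck 6, flow now 12.
Augment In→R3→E→B→Core→R2→F→D→Eg: bottleneck 3, flow now 15. (uses reverse residual edge)
No augmenting path remains; maximum flow = 15.
By max-flow min-cut, the minimum cut capacity equals the max flow.
In the residual graph, reachable from In: {In}.
Min-cut edges: In→R2 (4), In→R3 (11); capacity 4 + 11 = 15.

15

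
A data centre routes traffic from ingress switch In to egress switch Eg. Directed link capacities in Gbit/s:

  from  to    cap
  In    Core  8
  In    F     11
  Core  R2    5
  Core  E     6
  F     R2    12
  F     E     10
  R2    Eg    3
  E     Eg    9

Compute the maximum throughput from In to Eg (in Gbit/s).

12

Augment In→Core→R2→Eg: bottleneck 3, flow now 3.
Augment In→Core→E→Eg: bottleneck 5, flow now 8.
Augment In→F→E→Eg: bottleneck 4, flow now 12.
No augmenting path remains; maximum flow = 12.
In the residual graph, reachable from In: {In, Core, F, R2, E}.
Min-cut edges: R2→Eg (3), E→Eg (9); capacity 3 + 9 = 12.
This cut is saturated, so no flow can exceed 12.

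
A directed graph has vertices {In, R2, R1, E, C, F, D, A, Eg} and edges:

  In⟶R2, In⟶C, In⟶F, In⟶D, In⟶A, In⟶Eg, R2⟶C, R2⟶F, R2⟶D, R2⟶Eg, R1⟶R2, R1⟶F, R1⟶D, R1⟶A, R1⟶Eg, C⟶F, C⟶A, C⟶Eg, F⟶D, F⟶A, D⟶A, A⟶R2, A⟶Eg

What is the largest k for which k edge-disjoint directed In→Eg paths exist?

4

Assign every edge capacity 1; by Menger, the answer equals the max flow.
Path In→Eg (+1); total 1.
Path In→R2→Eg (+1); total 2.
Path In→C→Eg (+1); total 3.
Path In→A→Eg (+1); total 4.
No residual In→Eg path; max flow = 4.
Certifying cut of size 4: {A→Eg, C→Eg, In→Eg, R2→Eg}.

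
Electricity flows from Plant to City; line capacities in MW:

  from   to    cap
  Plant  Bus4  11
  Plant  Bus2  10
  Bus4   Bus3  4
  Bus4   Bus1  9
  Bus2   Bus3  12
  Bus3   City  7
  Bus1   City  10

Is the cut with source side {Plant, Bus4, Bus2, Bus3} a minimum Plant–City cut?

Given cut capacity: 9 + 7 = 16.
Augment Plant→Bus4→Bus3→City: bottleneck 4, flow now 4.
Augment Plant→Bus4→Bus1→City: bottleneck 7, flow now 11.
Augment Plant→Bus2→Bus3→City: bottleneck 3, flow now 14.
Augment Plant→Bus2→Bus3→Bus4→Bus1→City: bottleneck 2, flow now 16. (uses reverse residual edge)
No augmenting path remains; maximum flow = 16.
Cut capacity 16 equals the max flow, so it is a minimum cut.

Yes — it is a minimum cut (capacity 16).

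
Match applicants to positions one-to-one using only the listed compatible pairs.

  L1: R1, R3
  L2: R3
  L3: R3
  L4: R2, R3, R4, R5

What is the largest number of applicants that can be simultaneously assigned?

3

Unit-capacity flow: source→left, listed edges, right→sink; max matching = max flow.
Augmenting path L1→R1 (+1); matched 1.
Augmenting path L2→R3 (+1); matched 2.
Augmenting path L4→R2 (+1); matched 3.
No augmenting path remains; maximum matching = 3.
König certificate: {L1, L4, R3} is a vertex cover of size 3 (every listed pair touches it), so no matching can be larger.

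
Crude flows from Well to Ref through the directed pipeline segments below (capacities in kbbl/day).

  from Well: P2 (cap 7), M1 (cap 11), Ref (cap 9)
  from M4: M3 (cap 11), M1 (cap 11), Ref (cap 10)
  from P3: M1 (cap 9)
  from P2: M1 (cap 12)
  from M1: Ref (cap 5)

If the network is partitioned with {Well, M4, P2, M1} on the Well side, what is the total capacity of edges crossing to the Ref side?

35

Edges leaving {Well, M4, P2, M1}: Well→Ref (9), M4→M3 (11), M4→Ref (10), M1→Ref (5).
Cut capacity = 9 + 11 + 10 + 5 = 35.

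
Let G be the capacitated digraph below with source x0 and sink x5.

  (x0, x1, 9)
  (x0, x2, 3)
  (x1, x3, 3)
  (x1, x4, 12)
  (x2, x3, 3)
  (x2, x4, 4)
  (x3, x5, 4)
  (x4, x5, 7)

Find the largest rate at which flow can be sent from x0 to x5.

11

Augment x0→x1→x3→x5: bottleneck 3, flow now 3.
Augment x0→x1→x4→x5: bottleneck 6, flow now 9.
Augment x0→x2→x3→x5: bottleneck 1, flow now 10.
Augment x0→x2→x4→x5: bottleneck 1, flow now 11.
No augmenting path remains; maximum flow = 11.
In the residual graph, reachable from x0: {x0, x1, x2, x3, x4}.
Min-cut edges: x3→x5 (4), x4→x5 (7); capacity 4 + 7 = 11.
This cut is saturated, so no flow can exceed 11.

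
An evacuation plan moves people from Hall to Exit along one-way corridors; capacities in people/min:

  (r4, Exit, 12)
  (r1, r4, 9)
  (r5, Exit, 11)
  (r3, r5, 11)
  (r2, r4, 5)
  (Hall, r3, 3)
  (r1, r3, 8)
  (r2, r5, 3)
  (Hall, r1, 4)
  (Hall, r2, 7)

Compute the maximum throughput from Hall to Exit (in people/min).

Augment Hall→r1→r4→Exit: bottleneck 4, flow now 4.
Augment Hall→r2→r4→Exit: bottleneck 5, flow now 9.
Augment Hall→r2→r5→Exit: bottleneck 2, flow now 11.
Augment Hall→r3→r5→Exit: bottleneck 3, flow now 14.
No augmenting path remains; maximum flow = 14.
In the residual graph, reachable from Hall: {Hall}.
Min-cut edges: Hall→r1 (4), Hall→r2 (7), Hall→r3 (3); capacity 4 + 7 + 3 = 14.
This cut is saturated, so no flow can exceed 14.

14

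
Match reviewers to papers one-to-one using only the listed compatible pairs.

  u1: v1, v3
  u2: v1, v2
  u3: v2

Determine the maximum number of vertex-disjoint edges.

Unit-capacity flow: source→left, listed edges, right→sink; max matching = max flow.
Augmenting path u1→v1 (+1); matched 1.
Augmenting path u2→v2 (+1); matched 2.
Augmenting path u3→v2→u2→v1→u1→v3 (+1); matched 3.
No augmenting path remains; maximum matching = 3.
König certificate: {u1, u2, u3} is a vertex cover of size 3 (every listed pair touches it), so no matching can be larger.

3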